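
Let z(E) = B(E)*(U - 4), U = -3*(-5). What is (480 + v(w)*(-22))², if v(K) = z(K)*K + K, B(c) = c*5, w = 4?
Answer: 359785024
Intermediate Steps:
U = 15
B(c) = 5*c
z(E) = 55*E (z(E) = (5*E)*(15 - 4) = (5*E)*11 = 55*E)
v(K) = K + 55*K² (v(K) = (55*K)*K + K = 55*K² + K = K + 55*K²)
(480 + v(w)*(-22))² = (480 + (4*(1 + 55*4))*(-22))² = (480 + (4*(1 + 220))*(-22))² = (480 + (4*221)*(-22))² = (480 + 884*(-22))² = (480 - 19448)² = (-18968)² = 359785024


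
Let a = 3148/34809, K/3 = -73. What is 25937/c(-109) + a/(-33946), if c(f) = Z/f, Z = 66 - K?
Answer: -185589708159719/18709083305 ≈ -9919.8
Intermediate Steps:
K = -219 (K = 3*(-73) = -219)
Z = 285 (Z = 66 - 1*(-219) = 66 + 219 = 285)
a = 3148/34809 (a = 3148*(1/34809) = 3148/34809 ≈ 0.090436)
c(f) = 285/f
25937/c(-109) + a/(-33946) = 25937/((285/(-109))) + (3148/34809)/(-33946) = 25937/((285*(-1/109))) + (3148/34809)*(-1/33946) = 25937/(-285/109) - 1574/590813157 = 25937*(-109/285) - 1574/590813157 = -2827133/285 - 1574/590813157 = -185589708159719/18709083305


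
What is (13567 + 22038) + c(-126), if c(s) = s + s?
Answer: 35353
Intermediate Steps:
c(s) = 2*s
(13567 + 22038) + c(-126) = (13567 + 22038) + 2*(-126) = 35605 - 252 = 35353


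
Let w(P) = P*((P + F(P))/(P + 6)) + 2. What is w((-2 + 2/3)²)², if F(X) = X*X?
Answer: 3147076/321489 ≈ 9.7891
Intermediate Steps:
F(X) = X²
w(P) = 2 + P*(P + P²)/(6 + P) (w(P) = P*((P + P²)/(P + 6)) + 2 = P*((P + P²)/(6 + P)) + 2 = P*(P + P²)/(6 + P) + 2 = 2 + P*(P + P²)/(6 + P))
w((-2 + 2/3)²)² = ((12 + ((-2 + 2/3)²)² + ((-2 + 2/3)²)³ + 2*(-2 + 2/3)²)/(6 + (-2 + 2/3)²))² = ((12 + ((-2 + 2*(⅓))²)² + ((-2 + 2*(⅓))²)³ + 2*(-2 + 2*(⅓))²)/(6 + (-2 + 2*(⅓))²))² = ((12 + ((-2 + ⅔)²)² + ((-2 + ⅔)²)³ + 2*(-2 + ⅔)²)/(6 + (-2 + ⅔)²))² = ((12 + ((-4/3)²)² + ((-4/3)²)³ + 2*(-4/3)²)/(6 + (-4/3)²))² = ((12 + (16/9)² + (16/9)³ + 2*(16/9))/(6 + 16/9))² = ((12 + 256/81 + 4096/729 + 32/9)/(70/9))² = ((9/70)*(17740/729))² = (1774/567)² = 3147076/321489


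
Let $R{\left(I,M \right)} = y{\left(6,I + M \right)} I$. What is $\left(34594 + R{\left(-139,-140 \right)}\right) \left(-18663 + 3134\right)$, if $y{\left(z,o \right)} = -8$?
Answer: $-554478474$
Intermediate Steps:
$R{\left(I,M \right)} = - 8 I$
$\left(34594 + R{\left(-139,-140 \right)}\right) \left(-18663 + 3134\right) = \left(34594 - -1112\right) \left(-18663 + 3134\right) = \left(34594 + 1112\right) \left(-15529\right) = 35706 \left(-15529\right) = -554478474$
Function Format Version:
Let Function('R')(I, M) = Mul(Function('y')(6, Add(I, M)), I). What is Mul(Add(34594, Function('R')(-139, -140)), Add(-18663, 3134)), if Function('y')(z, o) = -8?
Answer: -554478474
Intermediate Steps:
Function('R')(I, M) = Mul(-8, I)
Mul(Add(34594, Function('R')(-139, -140)), Add(-18663, 3134)) = Mul(Add(34594, Mul(-8, -139)), Add(-18663, 3134)) = Mul(Add(34594, 1112), -15529) = Mul(35706, -15529) = -554478474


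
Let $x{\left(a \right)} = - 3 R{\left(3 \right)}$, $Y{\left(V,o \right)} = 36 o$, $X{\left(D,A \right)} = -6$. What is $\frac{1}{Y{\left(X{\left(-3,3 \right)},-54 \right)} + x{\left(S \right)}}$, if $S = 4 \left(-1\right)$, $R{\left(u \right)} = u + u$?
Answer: $- \frac{1}{1962} \approx -0.00050968$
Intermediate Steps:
$R{\left(u \right)} = 2 u$
$S = -4$
$x{\left(a \right)} = -18$ ($x{\left(a \right)} = - 3 \cdot 2 \cdot 3 = \left(-3\right) 6 = -18$)
$\frac{1}{Y{\left(X{\left(-3,3 \right)},-54 \right)} + x{\left(S \right)}} = \frac{1}{36 \left(-54\right) - 18} = \frac{1}{-1944 - 18} = \frac{1}{-1962} = - \frac{1}{1962}$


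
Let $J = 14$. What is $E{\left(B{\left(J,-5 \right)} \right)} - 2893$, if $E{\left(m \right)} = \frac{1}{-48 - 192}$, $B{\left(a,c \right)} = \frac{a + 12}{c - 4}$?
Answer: $- \frac{694321}{240} \approx -2893.0$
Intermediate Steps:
$B{\left(a,c \right)} = \frac{12 + a}{-4 + c}$
$E{\left(m \right)} = - \frac{1}{240}$ ($E{\left(m \right)} = \frac{1}{-240} = - \frac{1}{240}$)
$E{\left(B{\left(J,-5 \right)} \right)} - 2893 = - \frac{1}{240} - 2893 = - \frac{694321}{240}$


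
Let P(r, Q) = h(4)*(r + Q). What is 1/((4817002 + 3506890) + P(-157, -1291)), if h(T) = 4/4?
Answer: 1/8322444 ≈ 1.2016e-7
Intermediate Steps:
h(T) = 1 (h(T) = 4*(1/4) = 1)
P(r, Q) = Q + r (P(r, Q) = 1*(r + Q) = 1*(Q + r) = Q + r)
1/((4817002 + 3506890) + P(-157, -1291)) = 1/((4817002 + 3506890) + (-1291 - 157)) = 1/(8323892 - 1448) = 1/8322444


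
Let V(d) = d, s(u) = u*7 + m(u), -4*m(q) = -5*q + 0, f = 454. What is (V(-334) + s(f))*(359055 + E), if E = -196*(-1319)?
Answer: 4213741517/2 ≈ 2.1069e+9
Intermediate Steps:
E = 258524
m(q) = 5*q/4 (m(q) = -(-5*q + 0)/4 = -(-5)*q/4 = 5*q/4)
s(u) = 33*u/4 (s(u) = u*7 + 5*u/4 = 7*u + 5*u/4 = 33*u/4)
(V(-334) + s(f))*(359055 + E) = (-334 + (33/4)*454)*(359055 + 258524) = (-334 + 7491/2)*617579 = (6823/2)*617579 = 4213741517/2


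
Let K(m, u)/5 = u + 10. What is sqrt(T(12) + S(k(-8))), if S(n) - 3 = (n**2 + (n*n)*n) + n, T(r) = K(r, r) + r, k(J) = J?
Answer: I*sqrt(331) ≈ 18.193*I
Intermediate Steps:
K(m, u) = 50 + 5*u (K(m, u) = 5*(u + 10) = 5*(10 + u) = 50 + 5*u)
T(r) = 50 + 6*r (T(r) = (50 + 5*r) + r = 50 + 6*r)
S(n) = 3 + n + n**2 + n**3 (S(n) = 3 + ((n**2 + (n*n)*n) + n) = 3 + ((n**2 + n**2*n) + n) = 3 + ((n**2 + n**3) + n) = 3 + (n + n**2 + n**3) = 3 + n + n**2 + n**3)
sqrt(T(12) + S(k(-8))) = sqrt((50 + 6*12) + (3 - 8 + (-8)**2 + (-8)**3)) = sqrt((50 + 72) + (3 - 8 + 64 - 512)) = sqrt(122 - 453) = sqrt(-331) = I*sqrt(331)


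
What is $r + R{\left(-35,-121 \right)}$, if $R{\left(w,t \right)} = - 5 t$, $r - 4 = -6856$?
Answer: $-6247$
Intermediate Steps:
$r = -6852$ ($r = 4 - 6856 = -6852$)
$r + R{\left(-35,-121 \right)} = -6852 - -605 = -6852 + 605 = -6247$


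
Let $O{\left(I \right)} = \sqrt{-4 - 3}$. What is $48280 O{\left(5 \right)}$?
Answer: $48280 i \sqrt{7} \approx 1.2774 \cdot 10^{5} i$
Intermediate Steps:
$O{\left(I \right)} = i \sqrt{7}$ ($O{\left(I \right)} = \sqrt{-7} = i \sqrt{7}$)
$48280 O{\left(5 \right)} = 48280 i \sqrt{7}$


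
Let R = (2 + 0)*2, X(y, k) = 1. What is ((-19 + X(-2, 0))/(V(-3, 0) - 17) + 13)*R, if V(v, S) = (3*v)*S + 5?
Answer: 58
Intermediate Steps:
R = 4 (R = 2*2 = 4)
V(v, S) = 5 + 3*S*v (V(v, S) = 3*S*v + 5 = 5 + 3*S*v)
((-19 + X(-2, 0))/(V(-3, 0) - 17) + 13)*R = ((-19 + 1)/((5 + 3*0*(-3)) - 17) + 13)*4 = (-18/((5 + 0) - 17) + 13)*4 = (-18/(5 - 17) + 13)*4 = (-18/(-12) + 13)*4 = (-18*(-1/12) + 13)*4 = (3/2 + 13)*4 = (29/2)*4 = 58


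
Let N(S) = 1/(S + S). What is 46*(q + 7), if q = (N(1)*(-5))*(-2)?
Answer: 552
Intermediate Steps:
N(S) = 1/(2*S)
q = 5 (q = (((½)/1)*(-5))*(-2) = (((½)*1)*(-5))*(-2) = ((½)*(-5))*(-2) = -5/2*(-2) = 5)
46*(q + 7) = 46*(5 + 7) = 46*12 = 552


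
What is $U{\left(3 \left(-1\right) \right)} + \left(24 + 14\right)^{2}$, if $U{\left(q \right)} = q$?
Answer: $1441$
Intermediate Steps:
$U{\left(3 \left(-1\right) \right)} + \left(24 + 14\right)^{2} = 3 \left(-1\right) + \left(24 + 14\right)^{2} = -3 + 38^{2} = -3 + 1444 = 1441$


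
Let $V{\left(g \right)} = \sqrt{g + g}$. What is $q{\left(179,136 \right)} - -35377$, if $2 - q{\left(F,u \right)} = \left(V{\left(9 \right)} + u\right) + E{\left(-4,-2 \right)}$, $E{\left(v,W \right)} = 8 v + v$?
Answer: $35279 - 3 \sqrt{2} \approx 35275.0$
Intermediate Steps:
$E{\left(v,W \right)} = 9 v$
$V{\left(g \right)} = \sqrt{2} \sqrt{g}$ ($V{\left(g \right)} = \sqrt{2 g} = \sqrt{2} \sqrt{g}$)
$q{\left(F,u \right)} = 38 - u - 3 \sqrt{2}$ ($q{\left(F,u \right)} = 2 - \left(\left(\sqrt{2} \sqrt{9} + u\right) + 9 \left(-4\right)\right) = 2 - \left(\left(\sqrt{2} \cdot 3 + u\right) - 36\right) = 2 - \left(\left(3 \sqrt{2} + u\right) - 36\right) = 2 - \left(\left(u + 3 \sqrt{2}\right) - 36\right) = 2 - \left(-36 + u + 3 \sqrt{2}\right) = 38 - u - 3 \sqrt{2}$)
$q{\left(179,136 \right)} - -35377 = \left(38 - 136 - 3 \sqrt{2}\right) - -35377 = \left(38 - 136 - 3 \sqrt{2}\right) + 35377 = \left(-98 - 3 \sqrt{2}\right) + 35377 = 35279 - 3 \sqrt{2}$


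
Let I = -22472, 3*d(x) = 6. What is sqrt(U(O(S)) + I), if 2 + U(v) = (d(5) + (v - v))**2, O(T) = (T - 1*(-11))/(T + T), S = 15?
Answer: I*sqrt(22470) ≈ 149.9*I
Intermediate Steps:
d(x) = 2 (d(x) = (1/3)*6 = 2)
O(T) = (11 + T)/(2*T) (O(T) = (T + 11)/((2*T)) = (11 + T)*(1/(2*T)) = (11 + T)/(2*T))
U(v) = 2 (U(v) = -2 + (2 + (v - v))**2 = -2 + (2 + 0)**2 = -2 + 2**2 = -2 + 4 = 2)
sqrt(U(O(S)) + I) = sqrt(2 - 22472) = sqrt(-22470) = I*sqrt(22470)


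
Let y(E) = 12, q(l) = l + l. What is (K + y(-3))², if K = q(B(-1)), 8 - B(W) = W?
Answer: 900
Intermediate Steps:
B(W) = 8 - W
q(l) = 2*l
K = 18 (K = 2*(8 - 1*(-1)) = 2*(8 + 1) = 2*9 = 18)
(K + y(-3))² = (18 + 12)² = 30² = 900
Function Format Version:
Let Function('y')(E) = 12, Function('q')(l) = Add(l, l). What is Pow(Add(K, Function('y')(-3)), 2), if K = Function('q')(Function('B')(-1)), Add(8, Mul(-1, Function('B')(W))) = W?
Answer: 900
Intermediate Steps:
Function('B')(W) = Add(8, Mul(-1, W))
Function('q')(l) = Mul(2, l)
K = 18 (K = Mul(2, Add(8, Mul(-1, -1))) = Mul(2, Add(8, 1)) = Mul(2, 9) = 18)
Pow(Add(K, Function('y')(-3)), 2) = Pow(Add(18, 12), 2) = Pow(30, 2) = 900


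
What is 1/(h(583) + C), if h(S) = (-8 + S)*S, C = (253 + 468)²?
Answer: 1/855066 ≈ 1.1695e-6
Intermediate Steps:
C = 519841 (C = 721² = 519841)
h(S) = S*(-8 + S)
1/(h(583) + C) = 1/(583*(-8 + 583) + 519841) = 1/(583*575 + 519841) = 1/(335225 + 519841) = 1/855066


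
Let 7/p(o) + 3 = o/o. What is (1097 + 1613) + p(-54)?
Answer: 5413/2 ≈ 2706.5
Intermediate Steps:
p(o) = -7/2 (p(o) = 7/(-3 + o/o) = 7/(-3 + 1) = 7/(-2) = 7*(-½) = -7/2)
(1097 + 1613) + p(-54) = (1097 + 1613) - 7/2 = 2710 - 7/2 = 5413/2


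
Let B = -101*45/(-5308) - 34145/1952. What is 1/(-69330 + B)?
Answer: -2590304/179628868775 ≈ -1.4420e-5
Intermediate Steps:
B = -43092455/2590304 (B = -4545*(-1/5308) - 34145*1/1952 = 4545/5308 - 34145/1952 = -43092455/2590304 ≈ -16.636)
1/(-69330 + B) = 1/(-69330 - 43092455/2590304) = 1/(-179628868775/2590304) = -2590304/179628868775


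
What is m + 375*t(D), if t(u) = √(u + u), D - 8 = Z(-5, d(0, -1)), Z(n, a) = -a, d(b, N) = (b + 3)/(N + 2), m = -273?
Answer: -273 + 375*√10 ≈ 912.85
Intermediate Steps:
d(b, N) = (3 + b)/(2 + N)
D = 5 (D = 8 - (3 + 0)/(2 - 1) = 8 - 3/1 = 8 - 3 = 5)
t(u) = √2*√u (t(u) = √(2*u) = √2*√u)
m + 375*t(D) = -273 + 375*(√2*√5) = -273 + 375*√10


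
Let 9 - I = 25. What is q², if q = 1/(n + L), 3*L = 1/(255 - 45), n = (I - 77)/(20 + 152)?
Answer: 2935472400/853165681 ≈ 3.4407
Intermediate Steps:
I = -16 (I = 9 - 1*25 = 9 - 25 = -16)
n = -93/172 (n = (-16 - 77)/(20 + 152) = -93/172 ≈ -0.54070)
L = 1/630 (L = 1/(3*(255 - 45)) = (⅓)/210 = (⅓)*(1/210) = 1/630 ≈ 0.0015873)
q = -54180/29209 (q = 1/(-93/172 + 1/630) = 1/(-29209/54180) = -54180/29209 ≈ -1.8549)
q² = (-54180/29209)² = 2935472400/853165681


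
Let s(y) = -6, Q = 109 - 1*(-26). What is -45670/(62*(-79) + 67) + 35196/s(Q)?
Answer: -28292976/4831 ≈ -5856.5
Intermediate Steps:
Q = 135 (Q = 109 + 26 = 135)
-45670/(62*(-79) + 67) + 35196/s(Q) = -45670/(62*(-79) + 67) + 35196/(-6) = -45670/(-4898 + 67) + 35196*(-⅙) = -45670/(-4831) - 5866 = -45670*(-1/4831) - 5866 = 45670/4831 - 5866 = -28292976/4831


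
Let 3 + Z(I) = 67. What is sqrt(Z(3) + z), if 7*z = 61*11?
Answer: sqrt(7833)/7 ≈ 12.643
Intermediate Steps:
z = 671/7 (z = (61*11)/7 = (1/7)*671 = 671/7 ≈ 95.857)
Z(I) = 64 (Z(I) = -3 + 67 = 64)
sqrt(Z(3) + z) = sqrt(64 + 671/7) = sqrt(1119/7) = sqrt(7833)/7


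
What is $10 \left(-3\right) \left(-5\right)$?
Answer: $150$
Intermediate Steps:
$10 \left(-3\right) \left(-5\right) = \left(-30\right) \left(-5\right) = 150$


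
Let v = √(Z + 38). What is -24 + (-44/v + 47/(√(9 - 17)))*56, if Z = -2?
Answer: -1304/3 - 658*I*√2 ≈ -434.67 - 930.55*I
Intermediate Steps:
v = 6 (v = √(-2 + 38) = √36 = 6)
-24 + (-44/v + 47/(√(9 - 17)))*56 = -24 + (-44/6 + 47/(√(9 - 17)))*56 = -24 + (-44*⅙ + 47/(√(-8)))*56 = -24 + (-22/3 + 47/((2*I*√2)))*56 = -24 + (-22/3 + 47*(-I*√2/4))*56 = -24 + (-22/3 - 47*I*√2/4)*56 = -24 + (-1232/3 - 658*I*√2) = -1304/3 - 658*I*√2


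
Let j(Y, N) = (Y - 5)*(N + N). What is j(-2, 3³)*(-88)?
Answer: 33264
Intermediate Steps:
j(Y, N) = 2*N*(-5 + Y) (j(Y, N) = (-5 + Y)*(2*N) = 2*N*(-5 + Y))
j(-2, 3³)*(-88) = (2*3³*(-5 - 2))*(-88) = (2*27*(-7))*(-88) = -378*(-88) = 33264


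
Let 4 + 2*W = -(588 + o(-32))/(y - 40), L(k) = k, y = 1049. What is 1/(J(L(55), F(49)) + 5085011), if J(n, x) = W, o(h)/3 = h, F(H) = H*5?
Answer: 1009/5130773835 ≈ 1.9666e-7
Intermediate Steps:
F(H) = 5*H
o(h) = 3*h
W = -2264/1009 (W = -2 + (-(588 + 3*(-32))/(1049 - 40))/2 = -2 + (-(588 - 96)/1009)/2 = -2 + (-492/1009)/2 = -2 + (-1*492/1009)/2 = -2 + (½)*(-492/1009) = -2 - 246/1009 = -2264/1009 ≈ -2.2438)
J(n, x) = -2264/1009
1/(J(L(55), F(49)) + 5085011) = 1/(-2264/1009 + 5085011) = 1/(5130773835/1009) = 1009/5130773835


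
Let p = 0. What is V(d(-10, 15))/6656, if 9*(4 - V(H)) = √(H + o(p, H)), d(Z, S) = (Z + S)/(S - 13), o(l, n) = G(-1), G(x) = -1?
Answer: 1/1664 - √6/119808 ≈ 0.00058052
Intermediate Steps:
o(l, n) = -1
d(Z, S) = (S + Z)/(-13 + S)
V(H) = 4 - √(-1 + H)/9 (V(H) = 4 - √(H - 1)/9 = 4 - √(-1 + H)/9)
V(d(-10, 15))/6656 = (4 - √(-1 + (15 - 10)/(-13 + 15))/9)/6656 = (4 - √(-1 + 5/2)/9)*(1/6656) = (4 - √6/18)*(1/6656) = 1/1664 - √6/119808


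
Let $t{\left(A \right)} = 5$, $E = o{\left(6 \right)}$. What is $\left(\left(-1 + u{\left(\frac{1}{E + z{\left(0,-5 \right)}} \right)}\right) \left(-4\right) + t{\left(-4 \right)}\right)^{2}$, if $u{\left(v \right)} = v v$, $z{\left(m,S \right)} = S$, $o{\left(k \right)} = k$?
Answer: $25$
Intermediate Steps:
$E = 6$
$u{\left(v \right)} = v^{2}$
$\left(\left(-1 + u{\left(\frac{1}{E + z{\left(0,-5 \right)}} \right)}\right) \left(-4\right) + t{\left(-4 \right)}\right)^{2} = \left(\left(-1 + \left(\frac{1}{6 - 5}\right)^{2}\right) \left(-4\right) + 5\right)^{2} = \left(\left(-1 + \left(1^{-1}\right)^{2}\right) \left(-4\right) + 5\right)^{2} = \left(\left(-1 + 1^{2}\right) \left(-4\right) + 5\right)^{2} = \left(\left(-1 + 1\right) \left(-4\right) + 5\right)^{2} = \left(0 \left(-4\right) + 5\right)^{2} = \left(0 + 5\right)^{2} = 5^{2} = 25$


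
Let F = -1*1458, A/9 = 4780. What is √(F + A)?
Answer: 3*√4618 ≈ 203.87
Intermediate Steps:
A = 43020 (A = 9*4780 = 43020)
F = -1458
√(F + A) = √(-1458 + 43020) = √41562 = 3*√4618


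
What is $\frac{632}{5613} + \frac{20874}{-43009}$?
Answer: $- \frac{89984074}{241409517} \approx -0.37274$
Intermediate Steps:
$\frac{632}{5613} + \frac{20874}{-43009} = 632 \cdot \frac{1}{5613} + 20874 \left(- \frac{1}{43009}\right) = \frac{632}{5613} - \frac{20874}{43009} = - \frac{89984074}{241409517}$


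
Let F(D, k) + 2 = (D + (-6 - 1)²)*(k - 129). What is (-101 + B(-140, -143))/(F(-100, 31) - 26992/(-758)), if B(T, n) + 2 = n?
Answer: -15539/317830 ≈ -0.048891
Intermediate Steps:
B(T, n) = -2 + n
F(D, k) = -2 + (-129 + k)*(49 + D) (F(D, k) = -2 + (D + (-6 - 1)²)*(k - 129) = -2 + (D + (-7)²)*(-129 + k) = -2 + (D + 49)*(-129 + k) = -2 + (49 + D)*(-129 + k) = -2 + (-129 + k)*(49 + D))
(-101 + B(-140, -143))/(F(-100, 31) - 26992/(-758)) = (-101 + (-2 - 143))/((-6323 - 129*(-100) + 49*31 - 100*31) - 26992/(-758)) = (-101 - 145)/((-6323 + 12900 + 1519 - 3100) - 26992*(-1/758)) = -246/(4996 + 13496/379) = -246/1906980/379 = -246*379/1906980 = -15539/317830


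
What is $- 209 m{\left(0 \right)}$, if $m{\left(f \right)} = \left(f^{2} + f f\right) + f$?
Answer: $0$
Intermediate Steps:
$m{\left(f \right)} = f + 2 f^{2}$ ($m{\left(f \right)} = \left(f^{2} + f^{2}\right) + f = 2 f^{2} + f = f + 2 f^{2}$)
$- 209 m{\left(0 \right)} = - 209 \cdot 0 \left(1 + 2 \cdot 0\right) = - 209 \cdot 0 \left(1 + 0\right) = - 209 \cdot 0 \cdot 1 = \left(-209\right) 0 = 0$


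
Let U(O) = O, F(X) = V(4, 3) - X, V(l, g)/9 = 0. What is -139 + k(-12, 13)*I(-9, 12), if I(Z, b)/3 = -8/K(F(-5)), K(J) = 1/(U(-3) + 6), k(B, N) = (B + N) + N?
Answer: -1147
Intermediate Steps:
V(l, g) = 0 (V(l, g) = 9*0 = 0)
F(X) = -X (F(X) = 0 - X = -X)
k(B, N) = B + 2*N
K(J) = ⅓ (K(J) = 1/(-3 + 6) = 1/3 = ⅓)
I(Z, b) = -72 (I(Z, b) = 3*(-8/⅓) = 3*(-8*3) = 3*(-24) = -72)
-139 + k(-12, 13)*I(-9, 12) = -139 + (-12 + 2*13)*(-72) = -139 + (-12 + 26)*(-72) = -139 + 14*(-72) = -139 - 1008 = -1147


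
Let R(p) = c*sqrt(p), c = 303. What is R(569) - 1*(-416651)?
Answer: 416651 + 303*sqrt(569) ≈ 4.2388e+5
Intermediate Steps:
R(p) = 303*sqrt(p)
R(569) - 1*(-416651) = 303*sqrt(569) - 1*(-416651) = 303*sqrt(569) + 416651 = 416651 + 303*sqrt(569)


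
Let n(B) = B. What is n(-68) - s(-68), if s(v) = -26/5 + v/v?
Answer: -319/5 ≈ -63.800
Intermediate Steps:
s(v) = -21/5 (s(v) = -26*⅕ + 1 = -26/5 + 1 = -21/5)
n(-68) - s(-68) = -68 - 1*(-21/5) = -68 + 21/5 = -319/5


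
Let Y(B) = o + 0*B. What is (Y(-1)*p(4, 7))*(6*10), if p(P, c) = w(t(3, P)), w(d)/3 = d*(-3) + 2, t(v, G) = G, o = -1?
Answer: 1800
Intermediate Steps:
w(d) = 6 - 9*d (w(d) = 3*(d*(-3) + 2) = 3*(-3*d + 2) = 3*(2 - 3*d) = 6 - 9*d)
p(P, c) = 6 - 9*P
Y(B) = -1 (Y(B) = -1 + 0*B = -1 + 0 = -1)
(Y(-1)*p(4, 7))*(6*10) = (-(6 - 9*4))*(6*10) = -(6 - 36)*60 = -1*(-30)*60 = 30*60 = 1800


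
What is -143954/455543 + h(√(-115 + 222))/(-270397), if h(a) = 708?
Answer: -665207698/2087753569 ≈ -0.31862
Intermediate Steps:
-143954/455543 + h(√(-115 + 222))/(-270397) = -143954/455543 + 708/(-270397) = -143954*1/455543 + 708*(-1/270397) = -143954/455543 - 12/4583 = -665207698/2087753569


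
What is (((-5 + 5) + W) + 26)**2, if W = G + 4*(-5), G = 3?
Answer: 81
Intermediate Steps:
W = -17 (W = 3 + 4*(-5) = 3 - 20 = -17)
(((-5 + 5) + W) + 26)**2 = (((-5 + 5) - 17) + 26)**2 = ((0 - 17) + 26)**2 = (-17 + 26)**2 = 9**2 = 81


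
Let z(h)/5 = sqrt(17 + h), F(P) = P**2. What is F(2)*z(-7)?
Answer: 20*sqrt(10) ≈ 63.246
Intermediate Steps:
z(h) = 5*sqrt(17 + h)
F(2)*z(-7) = 2**2*(5*sqrt(17 - 7)) = 4*(5*sqrt(10)) = 20*sqrt(10)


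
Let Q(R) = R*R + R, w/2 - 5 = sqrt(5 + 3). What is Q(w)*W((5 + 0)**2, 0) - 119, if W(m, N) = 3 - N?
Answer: 307 + 252*sqrt(2) ≈ 663.38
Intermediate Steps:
w = 10 + 4*sqrt(2) (w = 10 + 2*sqrt(5 + 3) = 10 + 2*sqrt(8) = 10 + 2*(2*sqrt(2)) = 10 + 4*sqrt(2) ≈ 15.657)
Q(R) = R + R**2 (Q(R) = R**2 + R = R + R**2)
Q(w)*W((5 + 0)**2, 0) - 119 = ((10 + 4*sqrt(2))*(1 + (10 + 4*sqrt(2))))*(3 - 1*0) - 119 = ((10 + 4*sqrt(2))*(11 + 4*sqrt(2)))*(3 + 0) - 119 = ((10 + 4*sqrt(2))*(11 + 4*sqrt(2)))*3 - 119 = 3*(10 + 4*sqrt(2))*(11 + 4*sqrt(2)) - 119 = -119 + 3*(10 + 4*sqrt(2))*(11 + 4*sqrt(2))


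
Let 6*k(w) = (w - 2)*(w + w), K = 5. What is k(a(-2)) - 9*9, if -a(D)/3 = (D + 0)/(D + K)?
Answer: -81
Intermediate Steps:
a(D) = -3*D/(5 + D) (a(D) = -3*(D + 0)/(D + 5) = -3*D/(5 + D))
k(w) = w*(-2 + w)/3 (k(w) = ((w - 2)*(w + w))/6 = ((-2 + w)*(2*w))/6 = (2*w*(-2 + w))/6 = w*(-2 + w)/3)
k(a(-2)) - 9*9 = (-3*(-2)/(5 - 2))*(-2 - 3*(-2)/(5 - 2))/3 - 9*9 = (-3*(-2)/3)*(-2 - 3*(-2)/3)/3 - 81 = (-3*(-2)*⅓)*(-2 - 3*(-2)*⅓)/3 - 81 = (⅓)*2*(-2 + 2) - 81 = (⅓)*2*0 - 81 = 0 - 81 = -81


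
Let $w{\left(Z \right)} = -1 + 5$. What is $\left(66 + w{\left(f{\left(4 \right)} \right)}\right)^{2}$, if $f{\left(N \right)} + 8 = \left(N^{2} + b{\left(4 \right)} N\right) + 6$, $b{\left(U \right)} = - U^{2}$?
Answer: $4900$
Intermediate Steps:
$f{\left(N \right)} = -2 + N^{2} - 16 N$ ($f{\left(N \right)} = -8 + \left(\left(N^{2} + - 4^{2} N\right) + 6\right) = -8 + \left(\left(N^{2} + \left(-1\right) 16 N\right) + 6\right) = -8 + \left(\left(N^{2} - 16 N\right) + 6\right) = -8 + \left(6 + N^{2} - 16 N\right) = -2 + N^{2} - 16 N$)
$w{\left(Z \right)} = 4$
$\left(66 + w{\left(f{\left(4 \right)} \right)}\right)^{2} = \left(66 + 4\right)^{2} = 70^{2} = 4900$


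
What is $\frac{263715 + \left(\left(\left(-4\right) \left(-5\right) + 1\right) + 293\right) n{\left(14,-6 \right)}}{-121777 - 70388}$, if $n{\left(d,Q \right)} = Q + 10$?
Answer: $- \frac{264971}{192165} \approx -1.3789$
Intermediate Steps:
$n{\left(d,Q \right)} = 10 + Q$
$\frac{263715 + \left(\left(\left(-4\right) \left(-5\right) + 1\right) + 293\right) n{\left(14,-6 \right)}}{-121777 - 70388} = \frac{263715 + \left(\left(\left(-4\right) \left(-5\right) + 1\right) + 293\right) \left(10 - 6\right)}{-121777 - 70388} = \frac{263715 + \left(\left(20 + 1\right) + 293\right) 4}{-192165} = \left(263715 + \left(21 + 293\right) 4\right) \left(- \frac{1}{192165}\right) = \left(263715 + 314 \cdot 4\right) \left(- \frac{1}{192165}\right) = \left(263715 + 1256\right) \left(- \frac{1}{192165}\right) = 264971 \left(- \frac{1}{192165}\right) = - \frac{264971}{192165}$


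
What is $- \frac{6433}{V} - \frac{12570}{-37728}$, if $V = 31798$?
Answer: $\frac{13083053}{99972912} \approx 0.13087$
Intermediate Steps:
$- \frac{6433}{V} - \frac{12570}{-37728} = - \frac{6433}{31798} - \frac{12570}{-37728} = \left(-6433\right) \frac{1}{31798} - - \frac{2095}{6288} = - \frac{6433}{31798} + \frac{2095}{6288} = \frac{13083053}{99972912}$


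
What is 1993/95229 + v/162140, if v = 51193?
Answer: 5198203217/15440430060 ≈ 0.33666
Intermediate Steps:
1993/95229 + v/162140 = 1993/95229 + 51193/162140 = 5198203217/15440430060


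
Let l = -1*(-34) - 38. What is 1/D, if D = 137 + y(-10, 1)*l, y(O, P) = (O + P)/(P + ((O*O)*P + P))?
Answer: 17/2335 ≈ 0.0072805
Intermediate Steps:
l = -4 (l = 34 - 38 = -4)
y(O, P) = (O + P)/(2*P + P*O²) (y(O, P) = (O + P)/(P + (O²*P + P)) = (O + P)/(P + (P*O² + P)) = (O + P)/(P + (P + P*O²)) = (O + P)/(2*P + P*O²))
D = 2335/17 (D = 137 + ((-10 + 1)/(1*(2 + (-10)²)))*(-4) = 137 + (1*(-9)/(2 + 100))*(-4) = 137 + (1*(-9)/102)*(-4) = 137 + (1*(1/102)*(-9))*(-4) = 137 - 3/34*(-4) = 137 + 6/17 = 2335/17 ≈ 137.35)
1/D = 1/(2335/17) = 17/2335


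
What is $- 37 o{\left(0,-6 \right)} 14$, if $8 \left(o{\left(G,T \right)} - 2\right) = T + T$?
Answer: $-259$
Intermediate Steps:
$o{\left(G,T \right)} = 2 + \frac{T}{4}$ ($o{\left(G,T \right)} = 2 + \frac{T + T}{8} = 2 + \frac{2 T}{8} = 2 + \frac{T}{4}$)
$- 37 o{\left(0,-6 \right)} 14 = - 37 \left(2 + \frac{1}{4} \left(-6\right)\right) 14 = - 37 \left(2 - \frac{3}{2}\right) 14 = - 37 \cdot \frac{1}{2} \cdot 14 = - \frac{37 \cdot 14}{2} = \left(-1\right) 259 = -259$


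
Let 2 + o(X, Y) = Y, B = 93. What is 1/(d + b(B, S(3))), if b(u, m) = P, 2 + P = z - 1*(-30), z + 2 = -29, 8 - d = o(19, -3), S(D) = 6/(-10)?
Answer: 1/10 ≈ 0.10000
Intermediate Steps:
o(X, Y) = -2 + Y
S(D) = -3/5 (S(D) = 6*(-1/10) = -3/5)
d = 13 (d = 8 - (-2 - 3) = 8 - 1*(-5) = 8 + 5 = 13)
z = -31 (z = -2 - 29 = -31)
P = -3 (P = -2 + (-31 - 1*(-30)) = -2 + (-31 + 30) = -2 - 1 = -3)
b(u, m) = -3
1/(d + b(B, S(3))) = 1/(13 - 3) = 1/10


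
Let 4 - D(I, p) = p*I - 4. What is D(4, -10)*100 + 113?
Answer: 4913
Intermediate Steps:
D(I, p) = 8 - I*p (D(I, p) = 4 - (p*I - 4) = 4 - (I*p - 4) = 4 - (-4 + I*p) = 4 + (4 - I*p) = 8 - I*p)
D(4, -10)*100 + 113 = (8 - 1*4*(-10))*100 + 113 = (8 + 40)*100 + 113 = 48*100 + 113 = 4800 + 113 = 4913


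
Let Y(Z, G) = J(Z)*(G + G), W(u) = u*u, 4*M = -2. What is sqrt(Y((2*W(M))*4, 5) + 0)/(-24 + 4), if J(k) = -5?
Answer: -I*sqrt(2)/4 ≈ -0.35355*I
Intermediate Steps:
M = -1/2 (M = (1/4)*(-2) = -1/2 ≈ -0.50000)
W(u) = u**2
Y(Z, G) = -10*G (Y(Z, G) = -5*(G + G) = -10*G)
sqrt(Y((2*W(M))*4, 5) + 0)/(-24 + 4) = sqrt(-10*5 + 0)/(-24 + 4) = sqrt(-50 + 0)/(-20) = sqrt(-50)*(-1/20) = (5*I*sqrt(2))*(-1/20) = -I*sqrt(2)/4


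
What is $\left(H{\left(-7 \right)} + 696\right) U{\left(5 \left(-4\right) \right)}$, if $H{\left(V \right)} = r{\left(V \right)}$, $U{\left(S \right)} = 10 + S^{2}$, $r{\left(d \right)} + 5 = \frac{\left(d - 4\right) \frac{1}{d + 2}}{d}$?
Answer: $\frac{1982268}{7} \approx 2.8318 \cdot 10^{5}$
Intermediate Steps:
$r{\left(d \right)} = -5 + \frac{-4 + d}{d \left(2 + d\right)}$ ($r{\left(d \right)} = -5 + \frac{\left(d - 4\right) \frac{1}{d + 2}}{d} = -5 + \frac{\left(-4 + d\right) \frac{1}{2 + d}}{d} = -5 + \frac{\frac{1}{2 + d} \left(-4 + d\right)}{d} = -5 + \frac{-4 + d}{d \left(2 + d\right)}$)
$H{\left(V \right)} = \frac{-4 - 9 V - 5 V^{2}}{V \left(2 + V\right)}$
$\left(H{\left(-7 \right)} + 696\right) U{\left(5 \left(-4\right) \right)} = \left(\frac{-4 - -63 - 5 \left(-7\right)^{2}}{\left(-7\right) \left(2 - 7\right)} + 696\right) \left(10 + \left(5 \left(-4\right)\right)^{2}\right) = \left(- \frac{-4 + 63 - 245}{7 \left(-5\right)} + 696\right) \left(10 + \left(-20\right)^{2}\right) = \left(\left(- \frac{1}{7}\right) \left(- \frac{1}{5}\right) \left(-4 + 63 - 245\right) + 696\right) \left(10 + 400\right) = \left(\left(- \frac{1}{7}\right) \left(- \frac{1}{5}\right) \left(-186\right) + 696\right) 410 = \left(- \frac{186}{35} + 696\right) 410 = \frac{24174}{35} \cdot 410 = \frac{1982268}{7}$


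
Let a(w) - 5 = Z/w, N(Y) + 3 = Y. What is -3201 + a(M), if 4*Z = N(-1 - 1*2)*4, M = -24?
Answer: -12783/4 ≈ -3195.8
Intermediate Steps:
N(Y) = -3 + Y
Z = -6 (Z = ((-3 + (-1 - 1*2))*4)/4 = ((-3 + (-1 - 2))*4)/4 = ((-3 - 3)*4)/4 = (-6*4)/4 = (1/4)*(-24) = -6)
a(w) = 5 - 6/w
-3201 + a(M) = -3201 + (5 - 6/(-24)) = -3201 + (5 - 6*(-1/24)) = -3201 + (5 + 1/4) = -3201 + 21/4 = -12783/4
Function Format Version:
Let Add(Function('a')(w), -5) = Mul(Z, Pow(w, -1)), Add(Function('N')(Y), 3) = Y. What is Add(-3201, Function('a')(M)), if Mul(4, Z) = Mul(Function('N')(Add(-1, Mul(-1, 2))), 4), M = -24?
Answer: Rational(-12783, 4) ≈ -3195.8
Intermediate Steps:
Function('N')(Y) = Add(-3, Y)
Z = -6 (Z = Mul(Rational(1, 4), Mul(Add(-3, Add(-1, Mul(-1, 2))), 4)) = Mul(Rational(1, 4), Mul(Add(-3, Add(-1, -2)), 4)) = Mul(Rational(1, 4), Mul(Add(-3, -3), 4)) = Mul(Rational(1, 4), Mul(-6, 4)) = Mul(Rational(1, 4), -24) = -6)
Function('a')(w) = Add(5, Mul(-6, Pow(w, -1)))
Add(-3201, Function('a')(M)) = Add(-3201, Add(5, Mul(-6, Pow(-24, -1)))) = Add(-3201, Add(5, Mul(-6, Rational(-1, 24)))) = Add(-3201, Add(5, Rational(1, 4))) = Add(-3201, Rational(21, 4)) = Rational(-12783, 4)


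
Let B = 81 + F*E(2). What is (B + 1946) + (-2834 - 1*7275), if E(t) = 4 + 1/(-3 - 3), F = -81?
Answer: -16785/2 ≈ -8392.5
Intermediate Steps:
E(t) = 23/6 (E(t) = 4 + 1/(-6) = 4 - ⅙ = 23/6)
B = -459/2 (B = 81 - 81*23/6 = 81 - 621/2 = -459/2 ≈ -229.50)
(B + 1946) + (-2834 - 1*7275) = (-459/2 + 1946) + (-2834 - 1*7275) = 3433/2 + (-2834 - 7275) = 3433/2 - 10109 = -16785/2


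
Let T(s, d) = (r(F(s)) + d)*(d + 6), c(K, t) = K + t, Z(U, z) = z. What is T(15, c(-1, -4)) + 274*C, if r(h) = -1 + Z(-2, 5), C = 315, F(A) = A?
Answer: 86309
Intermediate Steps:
r(h) = 4 (r(h) = -1 + 5 = 4)
T(s, d) = (4 + d)*(6 + d) (T(s, d) = (4 + d)*(d + 6) = (4 + d)*(6 + d))
T(15, c(-1, -4)) + 274*C = (24 + (-1 - 4)² + 10*(-1 - 4)) + 274*315 = (24 + (-5)² + 10*(-5)) + 86310 = (24 + 25 - 50) + 86310 = -1 + 86310 = 86309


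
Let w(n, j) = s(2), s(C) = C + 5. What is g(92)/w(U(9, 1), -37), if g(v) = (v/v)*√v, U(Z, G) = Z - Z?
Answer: 2*√23/7 ≈ 1.3702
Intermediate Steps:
U(Z, G) = 0
s(C) = 5 + C
g(v) = √v (g(v) = 1*√v = √v)
w(n, j) = 7 (w(n, j) = 5 + 2 = 7)
g(92)/w(U(9, 1), -37) = √92/7 = (2*√23)*(⅐) = 2*√23/7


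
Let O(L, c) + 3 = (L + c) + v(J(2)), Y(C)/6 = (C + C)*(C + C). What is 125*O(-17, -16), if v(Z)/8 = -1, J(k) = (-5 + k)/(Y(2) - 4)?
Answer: -5500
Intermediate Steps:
Y(C) = 24*C² (Y(C) = 6*((C + C)*(C + C)) = 6*((2*C)*(2*C)) = 6*(4*C²) = 24*C²)
J(k) = -5/92 + k/92 (J(k) = (-5 + k)/(24*2² - 4) = (-5 + k)/(24*4 - 4) = (-5 + k)/(96 - 4) = (-5 + k)/92 = (-5 + k)*(1/92) = -5/92 + k/92)
v(Z) = -8 (v(Z) = 8*(-1) = -8)
O(L, c) = -11 + L + c (O(L, c) = -3 + ((L + c) - 8) = -3 + (-8 + L + c) = -11 + L + c)
125*O(-17, -16) = 125*(-11 - 17 - 16) = 125*(-44) = -5500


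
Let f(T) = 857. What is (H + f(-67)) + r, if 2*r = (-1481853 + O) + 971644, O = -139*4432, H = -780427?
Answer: -2685397/2 ≈ -1.3427e+6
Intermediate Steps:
O = -616048
r = -1126257/2 (r = ((-1481853 - 616048) + 971644)/2 = (-2097901 + 971644)/2 = (1/2)*(-1126257) = -1126257/2 ≈ -5.6313e+5)
(H + f(-67)) + r = (-780427 + 857) - 1126257/2 = -779570 - 1126257/2 = -2685397/2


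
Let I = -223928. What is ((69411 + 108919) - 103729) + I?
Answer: -149327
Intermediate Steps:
((69411 + 108919) - 103729) + I = ((69411 + 108919) - 103729) - 223928 = (178330 - 103729) - 223928 = 74601 - 223928 = -149327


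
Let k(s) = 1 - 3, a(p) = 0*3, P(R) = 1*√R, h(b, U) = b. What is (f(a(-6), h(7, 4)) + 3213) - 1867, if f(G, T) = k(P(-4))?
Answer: 1344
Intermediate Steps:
P(R) = √R
a(p) = 0
k(s) = -2
f(G, T) = -2
(f(a(-6), h(7, 4)) + 3213) - 1867 = (-2 + 3213) - 1867 = 3211 - 1867 = 1344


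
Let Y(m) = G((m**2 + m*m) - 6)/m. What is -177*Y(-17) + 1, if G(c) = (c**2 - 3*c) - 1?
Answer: 57607676/17 ≈ 3.3887e+6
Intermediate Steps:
G(c) = -1 + c**2 - 3*c
Y(m) = (17 + (-6 + 2*m**2)**2 - 6*m**2)/m (Y(m) = (-1 + ((m**2 + m*m) - 6)**2 - 3*((m**2 + m*m) - 6))/m = (-1 + ((m**2 + m**2) - 6)**2 - 3*((m**2 + m**2) - 6))/m = (-1 + (2*m**2 - 6)**2 - 3*(2*m**2 - 6))/m = (-1 + (-6 + 2*m**2)**2 - 3*(-6 + 2*m**2))/m = (-1 + (-6 + 2*m**2)**2 + (18 - 6*m**2))/m = (17 + (-6 + 2*m**2)**2 - 6*m**2)/m)
-177*Y(-17) + 1 = -177*(-30*(-17) + 4*(-17)**3 + 53/(-17)) + 1 = -177*(510 + 4*(-4913) + 53*(-1/17)) + 1 = -177*(510 - 19652 - 53/17) + 1 = -177*(-325467/17) + 1 = 57607659/17 + 1 = 57607676/17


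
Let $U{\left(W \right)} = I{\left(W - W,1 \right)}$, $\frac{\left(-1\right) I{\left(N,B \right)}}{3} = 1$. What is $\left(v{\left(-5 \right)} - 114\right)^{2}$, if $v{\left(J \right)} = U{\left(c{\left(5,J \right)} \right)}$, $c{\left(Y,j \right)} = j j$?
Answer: $13689$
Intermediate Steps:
$c{\left(Y,j \right)} = j^{2}$
$I{\left(N,B \right)} = -3$ ($I{\left(N,B \right)} = \left(-3\right) 1 = -3$)
$U{\left(W \right)} = -3$
$v{\left(J \right)} = -3$
$\left(v{\left(-5 \right)} - 114\right)^{2} = \left(-3 - 114\right)^{2} = \left(-117\right)^{2} = 13689$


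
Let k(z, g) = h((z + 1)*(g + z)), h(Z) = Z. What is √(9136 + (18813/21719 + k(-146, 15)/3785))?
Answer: √2471195752894505030/16441283 ≈ 95.613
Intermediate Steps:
k(z, g) = (1 + z)*(g + z) (k(z, g) = (z + 1)*(g + z) = (1 + z)*(g + z))
√(9136 + (18813/21719 + k(-146, 15)/3785)) = √(9136 + (18813/21719 + (15 - 146 + (-146)² + 15*(-146))/3785)) = √(9136 + (18813*(1/21719) + (15 - 146 + 21316 - 2190)*(1/3785))) = √(9136 + (18813/21719 + 18995*(1/3785))) = √(9136 + (18813/21719 + 3799/757)) = √(9136 + 96751922/16441283) = √(150304313410/16441283) = √2471195752894505030/16441283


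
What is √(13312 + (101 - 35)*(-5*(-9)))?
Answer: √16282 ≈ 127.60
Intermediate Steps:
√(13312 + (101 - 35)*(-5*(-9))) = √(13312 + 66*45) = √(13312 + 2970) = √16282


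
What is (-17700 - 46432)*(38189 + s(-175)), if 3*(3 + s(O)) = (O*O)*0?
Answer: -2448944552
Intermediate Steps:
s(O) = -3 (s(O) = -3 + ((O*O)*0)/3 = -3 + (O²*0)/3 = -3 + (⅓)*0 = -3 + 0 = -3)
(-17700 - 46432)*(38189 + s(-175)) = (-17700 - 46432)*(38189 - 3) = -64132*38186 = -2448944552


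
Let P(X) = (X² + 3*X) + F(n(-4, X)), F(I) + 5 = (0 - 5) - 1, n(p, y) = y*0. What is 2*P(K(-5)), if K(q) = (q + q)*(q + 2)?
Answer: 1958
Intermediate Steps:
n(p, y) = 0
F(I) = -11 (F(I) = -5 + ((0 - 5) - 1) = -5 + (-5 - 1) = -5 - 6 = -11)
K(q) = 2*q*(2 + q) (K(q) = (2*q)*(2 + q) = 2*q*(2 + q))
P(X) = -11 + X² + 3*X (P(X) = (X² + 3*X) - 11 = -11 + X² + 3*X)
2*P(K(-5)) = 2*(-11 + (2*(-5)*(2 - 5))² + 3*(2*(-5)*(2 - 5))) = 2*(-11 + (2*(-5)*(-3))² + 3*(2*(-5)*(-3))) = 2*(-11 + 30² + 3*30) = 2*(-11 + 900 + 90) = 2*979 = 1958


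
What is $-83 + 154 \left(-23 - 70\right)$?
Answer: $-14405$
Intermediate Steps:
$-83 + 154 \left(-23 - 70\right) = -83 + 154 \left(-93\right) = -83 - 14322 = -14405$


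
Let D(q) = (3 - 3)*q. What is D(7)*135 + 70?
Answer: 70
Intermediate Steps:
D(q) = 0 (D(q) = 0*q = 0)
D(7)*135 + 70 = 0*135 + 70 = 0 + 70 = 70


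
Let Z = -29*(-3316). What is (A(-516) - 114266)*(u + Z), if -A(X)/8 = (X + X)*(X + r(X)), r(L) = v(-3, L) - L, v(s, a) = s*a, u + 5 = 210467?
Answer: 3883731661772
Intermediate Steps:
u = 210462 (u = -5 + 210467 = 210462)
v(s, a) = a*s
r(L) = -4*L (r(L) = L*(-3) - L = -3*L - L = -4*L)
Z = 96164
A(X) = 48*X**2 (A(X) = -8*(X + X)*(X - 4*X) = -8*2*X*(-3*X) = -(-48)*X**2 = 48*X**2)
(A(-516) - 114266)*(u + Z) = (48*(-516)**2 - 114266)*(210462 + 96164) = (48*266256 - 114266)*306626 = (12780288 - 114266)*306626 = 12666022*306626 = 3883731661772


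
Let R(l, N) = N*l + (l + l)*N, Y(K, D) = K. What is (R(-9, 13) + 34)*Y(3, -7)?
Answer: -951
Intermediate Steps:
R(l, N) = 3*N*l (R(l, N) = N*l + (2*l)*N = N*l + 2*N*l = 3*N*l)
(R(-9, 13) + 34)*Y(3, -7) = (3*13*(-9) + 34)*3 = (-351 + 34)*3 = -317*3 = -951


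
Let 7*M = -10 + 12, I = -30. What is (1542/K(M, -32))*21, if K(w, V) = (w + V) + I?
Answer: -12593/24 ≈ -524.71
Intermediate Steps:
M = 2/7 (M = (-10 + 12)/7 = (⅐)*2 = 2/7 ≈ 0.28571)
K(w, V) = -30 + V + w (K(w, V) = (w + V) - 30 = (V + w) - 30 = -30 + V + w)
(1542/K(M, -32))*21 = (1542/(-30 - 32 + 2/7))*21 = (1542/(-432/7))*21 = (1542*(-7/432))*21 = -1799/72*21 = -12593/24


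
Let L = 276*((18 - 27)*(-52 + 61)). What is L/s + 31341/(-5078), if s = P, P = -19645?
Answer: -502170177/99757310 ≈ -5.0339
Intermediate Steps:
s = -19645
L = -22356 (L = 276*(-9*9) = 276*(-81) = -22356)
L/s + 31341/(-5078) = -22356/(-19645) + 31341/(-5078) = -22356*(-1/19645) + 31341*(-1/5078) = 22356/19645 - 31341/5078 = -502170177/99757310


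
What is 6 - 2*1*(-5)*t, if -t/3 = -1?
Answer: 36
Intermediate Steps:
t = 3 (t = -3*(-1) = 3)
6 - 2*1*(-5)*t = 6 - 2*1*(-5)*3 = 6 - (-10)*3 = 6 - 2*(-15) = 6 + 30 = 36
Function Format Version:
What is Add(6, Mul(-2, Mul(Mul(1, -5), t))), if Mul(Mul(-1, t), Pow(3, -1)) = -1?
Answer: 36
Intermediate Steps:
t = 3 (t = Mul(-3, -1) = 3)
Add(6, Mul(-2, Mul(Mul(1, -5), t))) = Add(6, Mul(-2, Mul(Mul(1, -5), 3))) = Add(6, Mul(-2, Mul(-5, 3))) = Add(6, Mul(-2, -15)) = Add(6, 30) = 36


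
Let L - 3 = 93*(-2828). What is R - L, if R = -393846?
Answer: -130845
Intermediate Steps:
L = -263001 (L = 3 + 93*(-2828) = 3 - 263004 = -263001)
R - L = -393846 - 1*(-263001) = -393846 + 263001 = -130845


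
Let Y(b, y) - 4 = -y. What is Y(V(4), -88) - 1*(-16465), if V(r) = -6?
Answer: 16557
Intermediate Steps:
Y(b, y) = 4 - y
Y(V(4), -88) - 1*(-16465) = (4 - 1*(-88)) - 1*(-16465) = (4 + 88) + 16465 = 92 + 16465 = 16557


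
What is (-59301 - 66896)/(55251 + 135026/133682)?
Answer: -8435133677/3693099604 ≈ -2.2840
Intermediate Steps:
(-59301 - 66896)/(55251 + 135026/133682) = -126197/(55251 + 135026*(1/133682)) = -126197/(55251 + 67513/66841) = -126197/3693099604/66841 = -126197*66841/3693099604 = -8435133677/3693099604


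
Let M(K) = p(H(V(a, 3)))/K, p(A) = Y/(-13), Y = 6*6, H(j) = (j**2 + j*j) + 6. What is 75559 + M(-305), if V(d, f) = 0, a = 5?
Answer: 299591471/3965 ≈ 75559.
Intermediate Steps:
H(j) = 6 + 2*j**2 (H(j) = (j**2 + j**2) + 6 = 2*j**2 + 6 = 6 + 2*j**2)
Y = 36
p(A) = -36/13 (p(A) = 36/(-13) = 36*(-1/13) = -36/13)
M(K) = -36/(13*K)
75559 + M(-305) = 75559 - 36/13/(-305) = 75559 - 36/13*(-1/305) = 75559 + 36/3965 = 299591471/3965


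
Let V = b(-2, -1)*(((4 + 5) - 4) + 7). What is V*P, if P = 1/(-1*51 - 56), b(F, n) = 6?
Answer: -72/107 ≈ -0.67290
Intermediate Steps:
P = -1/107 (P = 1/(-51 - 56) = 1/(-107) = -1/107 ≈ -0.0093458)
V = 72 (V = 6*(((4 + 5) - 4) + 7) = 6*((9 - 4) + 7) = 6*(5 + 7) = 6*12 = 72)
V*P = 72*(-1/107) = -72/107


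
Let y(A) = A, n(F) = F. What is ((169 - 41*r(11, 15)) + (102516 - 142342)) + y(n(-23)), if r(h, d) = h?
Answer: -40131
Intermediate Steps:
((169 - 41*r(11, 15)) + (102516 - 142342)) + y(n(-23)) = ((169 - 41*11) + (102516 - 142342)) - 23 = ((169 - 451) - 39826) - 23 = (-282 - 39826) - 23 = -40108 - 23 = -40131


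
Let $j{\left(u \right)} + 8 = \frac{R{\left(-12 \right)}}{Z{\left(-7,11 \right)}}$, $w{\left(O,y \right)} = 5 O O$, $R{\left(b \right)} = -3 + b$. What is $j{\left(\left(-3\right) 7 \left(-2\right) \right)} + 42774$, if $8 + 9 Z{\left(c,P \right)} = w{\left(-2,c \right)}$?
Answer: $\frac{171019}{4} \approx 42755.0$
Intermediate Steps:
$w{\left(O,y \right)} = 5 O^{2}$
$Z{\left(c,P \right)} = \frac{4}{3}$ ($Z{\left(c,P \right)} = - \frac{8}{9} + \frac{5 \left(-2\right)^{2}}{9} = - \frac{8}{9} + \frac{5 \cdot 4}{9} = - \frac{8}{9} + \frac{1}{9} \cdot 20 = - \frac{8}{9} + \frac{20}{9} = \frac{4}{3}$)
$j{\left(u \right)} = - \frac{77}{4}$ ($j{\left(u \right)} = -8 + \frac{-3 - 12}{\frac{4}{3}} = -8 - \frac{45}{4} = - \frac{77}{4}$)
$j{\left(\left(-3\right) 7 \left(-2\right) \right)} + 42774 = - \frac{77}{4} + 42774 = \frac{171019}{4}$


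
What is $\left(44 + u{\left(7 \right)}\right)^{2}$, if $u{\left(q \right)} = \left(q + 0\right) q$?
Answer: $8649$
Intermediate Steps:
$u{\left(q \right)} = q^{2}$ ($u{\left(q \right)} = q q = q^{2}$)
$\left(44 + u{\left(7 \right)}\right)^{2} = \left(44 + 7^{2}\right)^{2} = \left(44 + 49\right)^{2} = 93^{2} = 8649$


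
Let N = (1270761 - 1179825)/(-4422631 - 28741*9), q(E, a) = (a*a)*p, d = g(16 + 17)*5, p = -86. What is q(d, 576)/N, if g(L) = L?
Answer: 618381004800/421 ≈ 1.4688e+9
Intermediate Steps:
d = 165 (d = (16 + 17)*5 = 33*5 = 165)
q(E, a) = -86*a² (q(E, a) = (a*a)*(-86) = a²*(-86) = -86*a²)
N = -22734/1170325 (N = 90936/(-4422631 - 258669) = 90936/(-4681300) = 90936*(-1/4681300) = -22734/1170325 ≈ -0.019425)
q(d, 576)/N = (-86*576²)/(-22734/1170325) = -86*331776*(-1170325/22734) = -28532736*(-1170325/22734) = 618381004800/421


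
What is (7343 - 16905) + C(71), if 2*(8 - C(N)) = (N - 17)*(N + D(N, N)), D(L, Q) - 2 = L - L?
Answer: -11525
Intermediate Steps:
D(L, Q) = 2 (D(L, Q) = 2 + (L - L) = 2 + 0 = 2)
C(N) = 8 - (-17 + N)*(2 + N)/2 (C(N) = 8 - (N - 17)*(N + 2)/2 = 8 - (-17 + N)*(2 + N)/2)
(7343 - 16905) + C(71) = (7343 - 16905) + (25 - ½*71² + (15/2)*71) = -9562 + (25 - ½*5041 + 1065/2) = -9562 + (25 - 5041/2 + 1065/2) = -9562 - 1963 = -11525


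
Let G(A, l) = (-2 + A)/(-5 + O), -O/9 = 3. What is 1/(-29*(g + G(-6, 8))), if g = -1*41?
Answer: 4/4727 ≈ 0.00084620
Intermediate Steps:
O = -27 (O = -9*3 = -27)
g = -41
G(A, l) = 1/16 - A/32 (G(A, l) = (-2 + A)/(-5 - 27) = (-2 + A)/(-32) = (-2 + A)*(-1/32) = 1/16 - A/32)
1/(-29*(g + G(-6, 8))) = 1/(-29*(-41 + (1/16 - 1/32*(-6)))) = 1/(-29*(-41 + (1/16 + 3/16))) = 1/(-29*(-41 + ¼)) = 1/(-29*(-163/4)) = 1/(4727/4) = 4/4727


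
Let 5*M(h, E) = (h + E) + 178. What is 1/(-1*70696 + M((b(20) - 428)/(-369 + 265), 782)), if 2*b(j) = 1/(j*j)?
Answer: -416000/29329321601 ≈ -1.4184e-5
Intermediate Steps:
b(j) = 1/(2*j²) (b(j) = (1/(j*j))/2 = 1/(2*j²))
M(h, E) = 178/5 + E/5 + h/5 (M(h, E) = ((h + E) + 178)/5 = ((E + h) + 178)/5 = (178 + E + h)/5 = 178/5 + E/5 + h/5)
1/(-1*70696 + M((b(20) - 428)/(-369 + 265), 782)) = 1/(-1*70696 + (178/5 + (⅕)*782 + (((½)/20² - 428)/(-369 + 265))/5)) = 1/(-70696 + (178/5 + 782/5 + (((½)*(1/400) - 428)/(-104))/5)) = 1/(-70696 + (178/5 + 782/5 + ((1/800 - 428)*(-1/104))/5)) = 1/(-70696 + (178/5 + 782/5 + (-342399/800*(-1/104))/5)) = 1/(-70696 + (178/5 + 782/5 + (⅕)*(342399/83200))) = 1/(-70696 + (178/5 + 782/5 + 342399/416000)) = 1/(-70696 + 80214399/416000) = 1/(-29329321601/416000) = -416000/29329321601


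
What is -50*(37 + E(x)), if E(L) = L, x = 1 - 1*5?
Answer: -1650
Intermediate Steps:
x = -4 (x = 1 - 5 = -4)
-50*(37 + E(x)) = -50*(37 - 4) = -50*33 = -1650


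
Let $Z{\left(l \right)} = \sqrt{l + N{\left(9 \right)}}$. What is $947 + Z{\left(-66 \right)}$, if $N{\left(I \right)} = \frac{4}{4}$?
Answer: $947 + i \sqrt{65} \approx 947.0 + 8.0623 i$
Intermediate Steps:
$N{\left(I \right)} = 1$ ($N{\left(I \right)} = 4 \cdot \frac{1}{4} = 1$)
$Z{\left(l \right)} = \sqrt{1 + l}$ ($Z{\left(l \right)} = \sqrt{l + 1} = \sqrt{1 + l}$)
$947 + Z{\left(-66 \right)} = 947 + \sqrt{1 - 66} = 947 + \sqrt{-65} = 947 + i \sqrt{65}$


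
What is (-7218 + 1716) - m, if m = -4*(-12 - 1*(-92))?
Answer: -5182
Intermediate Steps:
m = -320 (m = -4*(-12 + 92) = -4*80 = -320)
(-7218 + 1716) - m = (-7218 + 1716) - 1*(-320) = -5502 + 320 = -5182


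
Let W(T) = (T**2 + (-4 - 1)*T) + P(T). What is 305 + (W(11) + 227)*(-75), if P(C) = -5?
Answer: -21295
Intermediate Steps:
W(T) = -5 + T**2 - 5*T (W(T) = (T**2 + (-4 - 1)*T) - 5 = (T**2 - 5*T) - 5 = -5 + T**2 - 5*T)
305 + (W(11) + 227)*(-75) = 305 + ((-5 + 11**2 - 5*11) + 227)*(-75) = 305 + ((-5 + 121 - 55) + 227)*(-75) = 305 + (61 + 227)*(-75) = 305 + 288*(-75) = 305 - 21600 = -21295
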